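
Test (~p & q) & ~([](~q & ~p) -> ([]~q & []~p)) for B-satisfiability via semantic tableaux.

1. (~p & q) & ~([](~q & ~p) -> ([]~q & []~p)), 0
2. ~p & q, 0
3. ~([](~q & ~p) -> ([]~q & []~p)), 0
4. ~p, 0
5. q, 0
6. [](~q & ~p), 0
7. ~([]~q & []~p), 0
8. ~q & ~p, 0
9. ~q, 0
Accessibility: 0R0
Branch closes: q and ~q both at 0.
All branches of the tableau close; one closing branch shown above.

Unsatisfiable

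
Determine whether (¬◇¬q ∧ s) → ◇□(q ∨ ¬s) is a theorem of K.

Tableau for the negation ¬((¬◇¬q ∧ s) → ◇□(q ∨ ¬s)):
1. ¬((¬◇¬q ∧ s) → ◇□(q ∨ ¬s)), u
2. ¬◇¬q ∧ s, u
3. ¬◇□(q ∨ ¬s), u
4. ¬◇¬q, u
5. s, u
The negation has an open branch (countermodel exists).

Not valid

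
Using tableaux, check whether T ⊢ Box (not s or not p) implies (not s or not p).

Valid in T

Tableau for the negation not (Box (not s or not p) implies (not s or not p)):
1. not (Box (not s or not p) implies (not s or not p)), 0
2. Box (not s or not p), 0   [neg-implies-rule on 1]
3. not (not s or not p), 0   [neg-implies-rule on 1]
4. s, 0   [neg-or-rule on 3]
5. p, 0   [neg-or-rule on 3]
6. not s or not p, 0   [Box-rule on 2 via 0R0]
7. not p, 0   [or-rule on 6 (branches; this branch)]
Accessibility: 0R0
Branch closes: p and not p both at 0.
All branches of the negation close; one closing branch shown above.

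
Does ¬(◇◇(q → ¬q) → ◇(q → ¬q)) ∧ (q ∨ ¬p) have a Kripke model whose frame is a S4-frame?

1. ¬(◇◇(q → ¬q) → ◇(q → ¬q)) ∧ (q ∨ ¬p), 0
2. ¬(◇◇(q → ¬q) → ◇(q → ¬q)), 0   [∧-rule on 1]
3. q ∨ ¬p, 0   [∧-rule on 1]
4. ◇◇(q → ¬q), 0   [¬→-rule on 2]
5. ¬◇(q → ¬q), 0   [¬→-rule on 2]
6. ¬(q → ¬q), 0   [¬◇-rule on 5 via 0R0]
7. q, 0   [¬→-rule on 6]
8. ¬p, 0   [∨-rule on 3 (branches; this branch)]
9. ◇(q → ¬q), 1   [◇-rule on 4: fresh world 1, 0R1]
10. ¬(q → ¬q), 1   [¬◇-rule on 5 via 0R1]
11. q, 1   [¬→-rule on 10]
12. q → ¬q, 2   [◇-rule on 9: fresh world 2, 1R2]
13. ¬(q → ¬q), 2   [¬◇-rule on 5 via 0R2]
14. q, 2   [¬→-rule on 13]
15. ¬q, 2   [→-rule on 12 (branches; this branch)]
Accessibility: 0R0, 0R1, 0R2, 1R1, 1R2, 2R2
Branch closes: q and ¬q both at 2.
(One branch shown.) All branches close.

No, unsatisfiable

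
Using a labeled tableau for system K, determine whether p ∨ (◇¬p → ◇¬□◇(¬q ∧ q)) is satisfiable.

1. p ∨ (◇¬p → ◇¬□◇(¬q ∧ q)), w0
2. ◇¬p → ◇¬□◇(¬q ∧ q), w0
3. ◇¬□◇(¬q ∧ q), w0
4. ¬□◇(¬q ∧ q), w1
5. ¬◇(¬q ∧ q), w2
Accessibility: w0Rw1, w1Rw2

Satisfiable (open branch found)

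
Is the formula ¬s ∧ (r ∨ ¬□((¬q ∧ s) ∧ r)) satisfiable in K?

Satisfiable (open branch found)

1. ¬s ∧ (r ∨ ¬□((¬q ∧ s) ∧ r)), u
2. ¬s, u
3. r ∨ ¬□((¬q ∧ s) ∧ r), u
4. ¬□((¬q ∧ s) ∧ r), u
5. ¬((¬q ∧ s) ∧ r), v
6. ¬r, v
Accessibility: uRv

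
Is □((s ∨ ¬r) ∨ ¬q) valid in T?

No, not valid

Tableau for the negation ¬□((s ∨ ¬r) ∨ ¬q):
1. ¬□((s ∨ ¬r) ∨ ¬q), u
2. ¬((s ∨ ¬r) ∨ ¬q), v
3. ¬(s ∨ ¬r), v
4. q, v
5. ¬s, v
6. r, v
Accessibility: uRu, uRv, vRv
The negation has an open branch (countermodel exists).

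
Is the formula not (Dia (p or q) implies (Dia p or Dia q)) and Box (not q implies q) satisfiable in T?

No, unsatisfiable

1. not (Dia (p or q) implies (Dia p or Dia q)) and Box (not q implies q), w0
2. not (Dia (p or q) implies (Dia p or Dia q)), w0
3. Box (not q implies q), w0
4. Dia (p or q), w0
5. not (Dia p or Dia q), w0
6. not Dia p, w0
7. not Dia q, w0
8. not q implies q, w0
9. not p, w0
10. not q, w0
11. q, w0
Accessibility: w0Rw0
Branch closes: q and not q both at w0.
Every branch closes; the branch above is one of them.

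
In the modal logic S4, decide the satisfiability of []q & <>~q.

1. []q & <>~q, u
2. []q, u   [&-rule on 1]
3. <>~q, u   [&-rule on 1]
4. q, u   [[]-rule on 2 via uRu]
5. ~q, v   [<>-rule on 3: fresh world v, uRv]
6. q, v   [[]-rule on 2 via uRv]
Accessibility: uRu, uRv, vRv
Branch closes: q and ~q both at v.
All branches of the tableau close; one closing branch shown above.

Unsatisfiable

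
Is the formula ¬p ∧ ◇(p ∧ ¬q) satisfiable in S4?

Satisfiable

1. ¬p ∧ ◇(p ∧ ¬q), w0
2. ¬p, w0
3. ◇(p ∧ ¬q), w0
4. p ∧ ¬q, w1
5. p, w1
6. ¬q, w1
Accessibility: w0Rw0, w0Rw1, w1Rw1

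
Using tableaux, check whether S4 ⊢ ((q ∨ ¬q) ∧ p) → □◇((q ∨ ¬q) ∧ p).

Tableau for the negation ¬(((q ∨ ¬q) ∧ p) → □◇((q ∨ ¬q) ∧ p)):
1. ¬(((q ∨ ¬q) ∧ p) → □◇((q ∨ ¬q) ∧ p)), u
2. (q ∨ ¬q) ∧ p, u
3. ¬□◇((q ∨ ¬q) ∧ p), u
4. q ∨ ¬q, u
5. p, u
6. ¬q, u
7. ¬◇((q ∨ ¬q) ∧ p), v
8. ¬((q ∨ ¬q) ∧ p), v
9. ¬p, v
Accessibility: uRu, uRv, vRv
The negation has an open branch (countermodel exists).

Invalid (countermodel exists)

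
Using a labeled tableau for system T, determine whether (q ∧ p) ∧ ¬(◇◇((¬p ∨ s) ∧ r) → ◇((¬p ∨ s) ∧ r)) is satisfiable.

Satisfiable (open branch found)

1. (q ∧ p) ∧ ¬(◇◇((¬p ∨ s) ∧ r) → ◇((¬p ∨ s) ∧ r)), w0
2. q ∧ p, w0
3. ¬(◇◇((¬p ∨ s) ∧ r) → ◇((¬p ∨ s) ∧ r)), w0
4. q, w0
5. p, w0
6. ◇◇((¬p ∨ s) ∧ r), w0
7. ¬◇((¬p ∨ s) ∧ r), w0
8. ¬((¬p ∨ s) ∧ r), w0
9. ¬r, w0
10. ◇((¬p ∨ s) ∧ r), w1
11. ¬((¬p ∨ s) ∧ r), w1
12. ¬r, w1
13. (¬p ∨ s) ∧ r, w2
14. ¬p ∨ s, w2
15. r, w2
16. s, w2
Accessibility: w0Rw0, w0Rw1, w1Rw1, w1Rw2, w2Rw2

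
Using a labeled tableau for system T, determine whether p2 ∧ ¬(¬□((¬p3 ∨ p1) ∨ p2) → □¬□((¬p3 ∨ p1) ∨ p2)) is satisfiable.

Satisfiable (open branch found)

1. p2 ∧ ¬(¬□((¬p3 ∨ p1) ∨ p2) → □¬□((¬p3 ∨ p1) ∨ p2)), u
2. p2, u   [∧-rule on 1]
3. ¬(¬□((¬p3 ∨ p1) ∨ p2) → □¬□((¬p3 ∨ p1) ∨ p2)), u   [∧-rule on 1]
4. ¬□((¬p3 ∨ p1) ∨ p2), u   [¬→-rule on 3]
5. ¬□¬□((¬p3 ∨ p1) ∨ p2), u   [¬→-rule on 3]
6. ¬((¬p3 ∨ p1) ∨ p2), v   [¬□-rule on 4: fresh world v, uRv]
7. ¬(¬p3 ∨ p1), v   [¬∨-rule on 6]
8. ¬p2, v   [¬∨-rule on 6]
9. p3, v   [¬∨-rule on 7]
10. ¬p1, v   [¬∨-rule on 7]
11. □((¬p3 ∨ p1) ∨ p2), w   [¬□-rule on 5: fresh world w, uRw]
12. (¬p3 ∨ p1) ∨ p2, w   [□-rule on 11 via wRw]
13. p2, w   [∨-rule on 12 (branches; this branch)]
Accessibility: uRu, uRv, uRw, vRv, wRw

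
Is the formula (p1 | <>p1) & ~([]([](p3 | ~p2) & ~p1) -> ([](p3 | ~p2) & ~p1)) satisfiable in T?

Unsatisfiable

1. (p1 | <>p1) & ~([]([](p3 | ~p2) & ~p1) -> ([](p3 | ~p2) & ~p1)), w0
2. p1 | <>p1, w0
3. ~([]([](p3 | ~p2) & ~p1) -> ([](p3 | ~p2) & ~p1)), w0
4. []([](p3 | ~p2) & ~p1), w0
5. ~([](p3 | ~p2) & ~p1), w0
6. [](p3 | ~p2) & ~p1, w0
7. [](p3 | ~p2), w0
8. ~p1, w0
9. p3 | ~p2, w0
10. <>p1, w0
11. ~[](p3 | ~p2), w0
12. ~p2, w0
13. p1, w1
14. [](p3 | ~p2) & ~p1, w1
15. [](p3 | ~p2), w1
16. ~p1, w1
Accessibility: w0Rw0, w0Rw1, w1Rw1
Branch closes: p1 and ~p1 both at w1.
Every branch closes; the branch above is one of them.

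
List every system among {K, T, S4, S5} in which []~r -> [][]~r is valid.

T-tableau for the negation ~([]~r -> [][]~r):
1. ~([]~r -> [][]~r), w0
2. []~r, w0   [~->-rule on 1]
3. ~[][]~r, w0   [~->-rule on 1]
4. ~r, w0   [[]-rule on 2 via w0Rw0]
5. ~[]~r, w1   [~[]-rule on 3: fresh world w1, w0Rw1]
6. ~r, w1   [[]-rule on 2 via w0Rw1]
7. r, w2   [~[]-rule on 5: fresh world w2, w1Rw2]
Accessibility: w0Rw0, w0Rw1, w1Rw1, w1Rw2, w2Rw2
Complete open branch: countermodel on a T-frame, so not valid in T, nor in K (the same frame is also a K-frame).
S4-tableau for the negation ~([]~r -> [][]~r):
1. ~([]~r -> [][]~r), w0
2. []~r, w0   [~->-rule on 1]
3. ~[][]~r, w0   [~->-rule on 1]
4. ~r, w0   [[]-rule on 2 via w0Rw0]
5. ~[]~r, w1   [~[]-rule on 3: fresh world w1, w0Rw1]
6. ~r, w1   [[]-rule on 2 via w0Rw1]
7. r, w2   [~[]-rule on 5: fresh world w2, w1Rw2]
8. ~r, w2   [[]-rule on 2 via w0Rw2]
Accessibility: w0Rw0, w0Rw1, w0Rw2, w1Rw1, w1Rw2, w2Rw2
Branch closes: r and ~r both at w2.
Every branch closes (one shown): valid in S4, hence also in S5 (every theorem of S4 is a theorem of S5).

S4, S5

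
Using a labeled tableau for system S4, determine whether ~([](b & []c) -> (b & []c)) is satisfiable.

1. ~([](b & []c) -> (b & []c)), w0
2. [](b & []c), w0   [~->-rule on 1]
3. ~(b & []c), w0   [~->-rule on 1]
4. b & []c, w0   [[]-rule on 2 via w0Rw0]
5. b, w0   [&-rule on 4]
6. []c, w0   [&-rule on 4]
7. c, w0   [[]-rule on 6 via w0Rw0]
8. ~[]c, w0   [~&-rule on 3 (branches; this branch)]
9. ~c, w1   [~[]-rule on 8: fresh world w1, w0Rw1]
10. b & []c, w1   [[]-rule on 2 via w0Rw1]
11. b, w1   [&-rule on 10]
12. []c, w1   [&-rule on 10]
13. c, w1   [[]-rule on 6 via w0Rw1]
Accessibility: w0Rw0, w0Rw1, w1Rw1
Branch closes: c and ~c both at w1.
(One branch shown.) All branches close.

No, unsatisfiable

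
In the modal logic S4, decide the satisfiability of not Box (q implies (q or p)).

No, unsatisfiable

1. not Box (q implies (q or p)), u
2. not (q implies (q or p)), v   [neg-Box-rule on 1: fresh world v, uRv]
3. q, v   [neg-implies-rule on 2]
4. not (q or p), v   [neg-implies-rule on 2]
5. not q, v   [neg-or-rule on 4]
6. not p, v   [neg-or-rule on 4]
Accessibility: uRu, uRv, vRv
Branch closes: q and not q both at v.
Every branch closes; the branch above is one of them.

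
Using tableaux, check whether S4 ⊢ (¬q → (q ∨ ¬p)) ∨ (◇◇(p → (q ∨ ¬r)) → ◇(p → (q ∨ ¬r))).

Valid

Tableau for the negation ¬((¬q → (q ∨ ¬p)) ∨ (◇◇(p → (q ∨ ¬r)) → ◇(p → (q ∨ ¬r)))):
1. ¬((¬q → (q ∨ ¬p)) ∨ (◇◇(p → (q ∨ ¬r)) → ◇(p → (q ∨ ¬r)))), 0
2. ¬(¬q → (q ∨ ¬p)), 0
3. ¬(◇◇(p → (q ∨ ¬r)) → ◇(p → (q ∨ ¬r))), 0
4. ¬q, 0
5. ¬(q ∨ ¬p), 0
6. ◇◇(p → (q ∨ ¬r)), 0
7. ¬◇(p → (q ∨ ¬r)), 0
8. p, 0
9. ¬(p → (q ∨ ¬r)), 0
10. ¬(q ∨ ¬r), 0
11. r, 0
12. ◇(p → (q ∨ ¬r)), 1
13. ¬(p → (q ∨ ¬r)), 1
14. p, 1
15. ¬(q ∨ ¬r), 1
16. ¬q, 1
17. r, 1
18. p → (q ∨ ¬r), 2
19. ¬(p → (q ∨ ¬r)), 2
20. p, 2
21. ¬(q ∨ ¬r), 2
22. ¬q, 2
23. r, 2
24. q ∨ ¬r, 2
25. ¬r, 2
Accessibility: 0R0, 0R1, 0R2, 1R1, 1R2, 2R2
Branch closes: r and ¬r both at 2.
All branches of the negation close; one closing branch shown above.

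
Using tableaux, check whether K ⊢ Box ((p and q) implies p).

Tableau for the negation not Box ((p and q) implies p):
1. not Box ((p and q) implies p), u
2. not ((p and q) implies p), v
3. p and q, v
4. not p, v
5. p, v
6. q, v
Accessibility: uRv
Branch closes: p and not p both at v.
Every branch of the negation's tableau closes; the branch above is one of them.

Yes, valid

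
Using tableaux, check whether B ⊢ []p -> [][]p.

No, not valid

Tableau for the negation ~([]p -> [][]p):
1. ~([]p -> [][]p), w0
2. []p, w0   [~->-rule on 1]
3. ~[][]p, w0   [~->-rule on 1]
4. p, w0   [[]-rule on 2 via w0Rw0]
5. ~[]p, w1   [~[]-rule on 3: fresh world w1, w0Rw1]
6. p, w1   [[]-rule on 2 via w0Rw1]
7. ~p, w2   [~[]-rule on 5: fresh world w2, w1Rw2]
Accessibility: w0Rw0, w0Rw1, w1Rw0, w1Rw1, w1Rw2, w2Rw1, w2Rw2
The negation has an open branch (countermodel exists).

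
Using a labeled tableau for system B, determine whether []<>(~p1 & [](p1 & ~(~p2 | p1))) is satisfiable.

Unsatisfiable

1. []<>(~p1 & [](p1 & ~(~p2 | p1))), u
2. <>(~p1 & [](p1 & ~(~p2 | p1))), u   [[]-rule on 1 via uRu]
3. ~p1 & [](p1 & ~(~p2 | p1)), v   [<>-rule on 2: fresh world v, uRv]
4. ~p1, v   [&-rule on 3]
5. [](p1 & ~(~p2 | p1)), v   [&-rule on 3]
6. <>(~p1 & [](p1 & ~(~p2 | p1))), v   [[]-rule on 1 via uRv]
7. p1 & ~(~p2 | p1), u   [[]-rule on 5 via vRu]
8. p1, u   [&-rule on 7]
9. ~(~p2 | p1), u   [&-rule on 7]
10. p2, u   [~|-rule on 9]
11. ~p1, u   [~|-rule on 9]
Accessibility: uRu, uRv, vRu, vRv
Branch closes: p1 and ~p1 both at u.
Every branch closes; the branch above is one of them.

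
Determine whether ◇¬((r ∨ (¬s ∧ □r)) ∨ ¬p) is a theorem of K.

Tableau for the negation ¬◇¬((r ∨ (¬s ∧ □r)) ∨ ¬p):
1. ¬◇¬((r ∨ (¬s ∧ □r)) ∨ ¬p), w0
The negation has an open branch (countermodel exists).

No, not valid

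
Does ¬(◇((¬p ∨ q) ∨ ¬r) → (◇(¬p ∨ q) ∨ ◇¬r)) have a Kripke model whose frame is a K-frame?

1. ¬(◇((¬p ∨ q) ∨ ¬r) → (◇(¬p ∨ q) ∨ ◇¬r)), w0
2. ◇((¬p ∨ q) ∨ ¬r), w0
3. ¬(◇(¬p ∨ q) ∨ ◇¬r), w0
4. ¬◇(¬p ∨ q), w0
5. ¬◇¬r, w0
6. (¬p ∨ q) ∨ ¬r, w1
7. ¬(¬p ∨ q), w1
8. p, w1
9. ¬q, w1
10. r, w1
11. ¬p ∨ q, w1
12. q, w1
Accessibility: w0Rw1
Branch closes: q and ¬q both at w1.
All branches of the tableau close; one closing branch shown above.

No, unsatisfiable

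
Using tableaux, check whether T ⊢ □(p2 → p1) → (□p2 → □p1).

Tableau for the negation ¬(□(p2 → p1) → (□p2 → □p1)):
1. ¬(□(p2 → p1) → (□p2 → □p1)), 0
2. □(p2 → p1), 0
3. ¬(□p2 → □p1), 0
4. □p2, 0
5. ¬□p1, 0
6. p2 → p1, 0
7. p2, 0
8. p1, 0
9. ¬p1, 1
10. p2 → p1, 1
11. p2, 1
12. p1, 1
Accessibility: 0R0, 0R1, 1R1
Branch closes: p1 and ¬p1 both at 1.
Every branch of the negation's tableau closes; the branch above is one of them.

Yes, valid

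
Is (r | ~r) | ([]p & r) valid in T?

Tableau for the negation ~((r | ~r) | ([]p & r)):
1. ~((r | ~r) | ([]p & r)), 0
2. ~(r | ~r), 0   [~|-rule on 1]
3. ~([]p & r), 0   [~|-rule on 1]
4. ~r, 0   [~|-rule on 2]
5. r, 0   [~|-rule on 2]
Accessibility: 0R0
Branch closes: r and ~r both at 0.
Every branch of the negation's tableau closes; the branch above is one of them.

Valid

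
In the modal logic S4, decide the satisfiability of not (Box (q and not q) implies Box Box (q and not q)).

1. not (Box (q and not q) implies Box Box (q and not q)), w0
2. Box (q and not q), w0   [neg-implies-rule on 1]
3. not Box Box (q and not q), w0   [neg-implies-rule on 1]
4. q and not q, w0   [Box-rule on 2 via w0Rw0]
5. q, w0   [and-rule on 4]
6. not q, w0   [and-rule on 4]
Accessibility: w0Rw0
Branch closes: q and not q both at w0.
All branches of the tableau close; one closing branch shown above.

Unsatisfiable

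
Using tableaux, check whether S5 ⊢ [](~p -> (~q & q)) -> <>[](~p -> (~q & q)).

Tableau for the negation ~([](~p -> (~q & q)) -> <>[](~p -> (~q & q))):
1. ~([](~p -> (~q & q)) -> <>[](~p -> (~q & q))), w0
2. [](~p -> (~q & q)), w0
3. ~<>[](~p -> (~q & q)), w0
4. ~p -> (~q & q), w0
5. ~[](~p -> (~q & q)), w0
6. p, w0
7. ~(~p -> (~q & q)), w1
8. ~p, w1
9. ~(~q & q), w1
10. ~p -> (~q & q), w1
11. ~[](~p -> (~q & q)), w1
12. ~q, w1
13. ~q & q, w1
14. q, w1
Accessibility: w0Rw0, w0Rw1, w1Rw0, w1Rw1
Branch closes: q and ~q both at w1.
All branches of the negation close; one closing branch shown above.

Valid in S5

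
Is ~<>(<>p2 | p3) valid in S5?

Tableau for the negation <>(<>p2 | p3):
1. <>(<>p2 | p3), 0
2. <>p2 | p3, 1
3. p3, 1
Accessibility: 0R0, 0R1, 1R0, 1R1
The negation has an open branch (countermodel exists).

Not valid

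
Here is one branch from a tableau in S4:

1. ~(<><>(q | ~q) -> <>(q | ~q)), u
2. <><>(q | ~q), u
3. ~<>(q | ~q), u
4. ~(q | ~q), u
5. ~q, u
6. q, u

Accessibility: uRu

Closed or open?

Closed

Both q and ~q appear at u.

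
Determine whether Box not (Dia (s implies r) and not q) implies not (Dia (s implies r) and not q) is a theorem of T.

Yes, valid

Tableau for the negation not (Box not (Dia (s implies r) and not q) implies not (Dia (s implies r) and not q)):
1. not (Box not (Dia (s implies r) and not q) implies not (Dia (s implies r) and not q)), 0
2. Box not (Dia (s implies r) and not q), 0
3. Dia (s implies r) and not q, 0
4. Dia (s implies r), 0
5. not q, 0
6. not (Dia (s implies r) and not q), 0
7. not Dia (s implies r), 0
8. not (s implies r), 0
9. s, 0
10. not r, 0
11. s implies r, 1
12. not (Dia (s implies r) and not q), 1
13. not (s implies r), 1
14. s, 1
15. not r, 1
16. r, 1
Accessibility: 0R0, 0R1, 1R1
Branch closes: r and not r both at 1.
Every branch of the negation's tableau closes; the branch above is one of them.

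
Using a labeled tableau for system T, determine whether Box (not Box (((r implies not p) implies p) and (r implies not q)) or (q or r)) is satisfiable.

1. Box (not Box (((r implies not p) implies p) and (r implies not q)) or (q or r)), 0
2. not Box (((r implies not p) implies p) and (r implies not q)) or (q or r), 0
3. q or r, 0
4. r, 0
Accessibility: 0R0

Satisfiable (open branch found)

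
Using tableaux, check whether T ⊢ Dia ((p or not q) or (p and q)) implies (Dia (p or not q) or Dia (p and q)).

Tableau for the negation not (Dia ((p or not q) or (p and q)) implies (Dia (p or not q) or Dia (p and q))):
1. not (Dia ((p or not q) or (p and q)) implies (Dia (p or not q) or Dia (p and q))), 0
2. Dia ((p or not q) or (p and q)), 0
3. not (Dia (p or not q) or Dia (p and q)), 0
4. not Dia (p or not q), 0
5. not Dia (p and q), 0
6. not (p or not q), 0
7. not p, 0
8. q, 0
9. not (p and q), 0
10. (p or not q) or (p and q), 1
11. not (p or not q), 1
12. not p, 1
13. q, 1
14. not (p and q), 1
15. p or not q, 1
16. not q, 1
Accessibility: 0R0, 0R1, 1R1
Branch closes: q and not q both at 1.
All branches of the negation close; one closing branch shown above.

Valid in T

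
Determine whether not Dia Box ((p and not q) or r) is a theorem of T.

Tableau for the negation Dia Box ((p and not q) or r):
1. Dia Box ((p and not q) or r), w0
2. Box ((p and not q) or r), w1
3. (p and not q) or r, w1
4. r, w1
Accessibility: w0Rw0, w0Rw1, w1Rw1
The negation has an open branch (countermodel exists).

Invalid (countermodel exists)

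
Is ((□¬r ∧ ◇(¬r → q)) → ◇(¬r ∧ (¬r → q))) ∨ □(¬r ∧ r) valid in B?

Tableau for the negation ¬(((□¬r ∧ ◇(¬r → q)) → ◇(¬r ∧ (¬r → q))) ∨ □(¬r ∧ r)):
1. ¬(((□¬r ∧ ◇(¬r → q)) → ◇(¬r ∧ (¬r → q))) ∨ □(¬r ∧ r)), 0
2. ¬((□¬r ∧ ◇(¬r → q)) → ◇(¬r ∧ (¬r → q))), 0
3. ¬□(¬r ∧ r), 0
4. □¬r ∧ ◇(¬r → q), 0
5. ¬◇(¬r ∧ (¬r → q)), 0
6. □¬r, 0
7. ◇(¬r → q), 0
8. ¬(¬r ∧ (¬r → q)), 0
9. ¬r, 0
10. ¬(¬r → q), 0
11. ¬q, 0
12. ¬(¬r ∧ r), 1
13. ¬(¬r ∧ (¬r → q)), 1
14. ¬r, 1
15. ¬(¬r → q), 1
16. ¬q, 1
17. ¬r → q, 2
18. ¬(¬r ∧ (¬r → q)), 2
19. ¬r, 2
20. q, 2
21. ¬(¬r → q), 2
22. ¬q, 2
Accessibility: 0R0, 0R1, 0R2, 1R0, 1R1, 2R0, 2R2
Branch closes: q and ¬q both at 2.
All branches of the negation close; one closing branch shown above.

Valid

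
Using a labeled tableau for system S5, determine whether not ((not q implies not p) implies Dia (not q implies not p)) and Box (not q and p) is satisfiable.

No, unsatisfiable

1. not ((not q implies not p) implies Dia (not q implies not p)) and Box (not q and p), u
2. not ((not q implies not p) implies Dia (not q implies not p)), u
3. Box (not q and p), u
4. not q implies not p, u
5. not Dia (not q implies not p), u
6. not q and p, u
7. not q, u
8. p, u
9. not (not q implies not p), u
10. not p, u
Accessibility: uRu
Branch closes: p and not p both at u.
All branches of the tableau close; one closing branch shown above.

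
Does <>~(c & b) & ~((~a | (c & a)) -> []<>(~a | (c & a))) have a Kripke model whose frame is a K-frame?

1. <>~(c & b) & ~((~a | (c & a)) -> []<>(~a | (c & a))), 0
2. <>~(c & b), 0   [&-rule on 1]
3. ~((~a | (c & a)) -> []<>(~a | (c & a))), 0   [&-rule on 1]
4. ~a | (c & a), 0   [~->-rule on 3]
5. ~[]<>(~a | (c & a)), 0   [~->-rule on 3]
6. c & a, 0   [|-rule on 4 (branches; this branch)]
7. c, 0   [&-rule on 6]
8. a, 0   [&-rule on 6]
9. ~(c & b), 1   [<>-rule on 2: fresh world 1, 0R1]
10. ~b, 1   [~&-rule on 9 (branches; this branch)]
11. ~<>(~a | (c & a)), 2   [~[]-rule on 5: fresh world 2, 0R2]
Accessibility: 0R1, 0R2

Satisfiable (open branch found)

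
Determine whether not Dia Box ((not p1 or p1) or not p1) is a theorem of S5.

Tableau for the negation Dia Box ((not p1 or p1) or not p1):
1. Dia Box ((not p1 or p1) or not p1), 0
2. Box ((not p1 or p1) or not p1), 1
3. (not p1 or p1) or not p1, 0
4. (not p1 or p1) or not p1, 1
5. not p1, 0
6. not p1, 1
Accessibility: 0R0, 0R1, 1R0, 1R1
The negation has an open branch (countermodel exists).

Not valid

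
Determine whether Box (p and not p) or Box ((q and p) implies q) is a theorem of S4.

Tableau for the negation not (Box (p and not p) or Box ((q and p) implies q)):
1. not (Box (p and not p) or Box ((q and p) implies q)), 0
2. not Box (p and not p), 0
3. not Box ((q and p) implies q), 0
4. not (p and not p), 1
5. p, 1
6. not ((q and p) implies q), 2
7. q and p, 2
8. not q, 2
9. q, 2
10. p, 2
Accessibility: 0R0, 0R1, 0R2, 1R1, 2R2
Branch closes: q and not q both at 2.
Every branch of the negation's tableau closes; the branch above is one of them.

Valid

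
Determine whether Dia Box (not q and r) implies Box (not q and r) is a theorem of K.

Tableau for the negation not (Dia Box (not q and r) implies Box (not q and r)):
1. not (Dia Box (not q and r) implies Box (not q and r)), u
2. Dia Box (not q and r), u
3. not Box (not q and r), u
4. Box (not q and r), v
5. not (not q and r), w
6. not r, w
Accessibility: uRv, uRw
The negation has an open branch (countermodel exists).

Invalid (countermodel exists)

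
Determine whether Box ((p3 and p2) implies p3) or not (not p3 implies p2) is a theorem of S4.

Tableau for the negation not (Box ((p3 and p2) implies p3) or not (not p3 implies p2)):
1. not (Box ((p3 and p2) implies p3) or not (not p3 implies p2)), 0
2. not Box ((p3 and p2) implies p3), 0
3. not p3 implies p2, 0
4. p2, 0
5. not ((p3 and p2) implies p3), 1
6. p3 and p2, 1
7. not p3, 1
8. p3, 1
9. p2, 1
Accessibility: 0R0, 0R1, 1R1
Branch closes: p3 and not p3 both at 1.
Every branch of the negation's tableau closes; the branch above is one of them.

Valid in S4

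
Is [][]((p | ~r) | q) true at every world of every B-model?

Tableau for the negation ~[][]((p | ~r) | q):
1. ~[][]((p | ~r) | q), w0
2. ~[]((p | ~r) | q), w1
3. ~((p | ~r) | q), w2
4. ~(p | ~r), w2
5. ~q, w2
6. ~p, w2
7. r, w2
Accessibility: w0Rw0, w0Rw1, w1Rw0, w1Rw1, w1Rw2, w2Rw1, w2Rw2
The negation has an open branch (countermodel exists).

No, not valid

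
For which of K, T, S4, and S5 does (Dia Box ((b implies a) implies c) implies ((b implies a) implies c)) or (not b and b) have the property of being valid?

S5-tableau for the negation not ((Dia Box ((b implies a) implies c) implies ((b implies a) implies c)) or (not b and b)):
1. not ((Dia Box ((b implies a) implies c) implies ((b implies a) implies c)) or (not b and b)), u
2. not (Dia Box ((b implies a) implies c) implies ((b implies a) implies c)), u
3. not (not b and b), u
4. Dia Box ((b implies a) implies c), u
5. not ((b implies a) implies c), u
6. b implies a, u
7. not c, u
8. not b, u
9. a, u
10. Box ((b implies a) implies c), v
11. (b implies a) implies c, u
12. (b implies a) implies c, v
13. not (b implies a), u
14. b, u
15. not a, u
Accessibility: uRu, uRv, vRu, vRv
Branch closes: b and not b both at u.
Every branch closes (one shown): valid in S5.
S4-tableau for the negation not ((Dia Box ((b implies a) implies c) implies ((b implies a) implies c)) or (not b and b)):
1. not ((Dia Box ((b implies a) implies c) implies ((b implies a) implies c)) or (not b and b)), u
2. not (Dia Box ((b implies a) implies c) implies ((b implies a) implies c)), u
3. not (not b and b), u
4. Dia Box ((b implies a) implies c), u
5. not ((b implies a) implies c), u
6. b implies a, u
7. not c, u
8. not b, u
9. a, u
10. Box ((b implies a) implies c), v
11. (b implies a) implies c, v
12. c, v
Accessibility: uRu, uRv, vRv
Complete open branch: countermodel on an S4-frame, so not valid in S4, nor in K, T (the same frame is also a K-frame and a T-frame).

S5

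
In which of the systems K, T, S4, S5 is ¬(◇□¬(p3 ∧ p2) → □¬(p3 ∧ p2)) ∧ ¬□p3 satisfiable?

K, T, S4

S5-tableau for the formula:
1. ¬(◇□¬(p3 ∧ p2) → □¬(p3 ∧ p2)) ∧ ¬□p3, u
2. ¬(◇□¬(p3 ∧ p2) → □¬(p3 ∧ p2)), u   [∧-rule on 1]
3. ¬□p3, u   [∧-rule on 1]
4. ◇□¬(p3 ∧ p2), u   [¬→-rule on 2]
5. ¬□¬(p3 ∧ p2), u   [¬→-rule on 2]
6. ¬p3, v   [¬□-rule on 3: fresh world v, uRv]
7. □¬(p3 ∧ p2), w   [◇-rule on 4: fresh world w, uRw]
8. ¬(p3 ∧ p2), u   [□-rule on 7 via wRu]
9. ¬(p3 ∧ p2), v   [□-rule on 7 via wRv]
10. ¬(p3 ∧ p2), w   [□-rule on 7 via wRw]
11. ¬p2, u   [¬∧-rule on 8 (branches; this branch)]
12. ¬p2, v   [¬∧-rule on 9 (branches; this branch)]
13. ¬p2, w   [¬∧-rule on 10 (branches; this branch)]
14. p3 ∧ p2, x   [¬□-rule on 5: fresh world x, uRx]
15. p3, x   [∧-rule on 14]
16. p2, x   [∧-rule on 14]
17. ¬(p3 ∧ p2), x   [□-rule on 7 via wRx]
18. ¬p2, x   [¬∧-rule on 17 (branches; this branch)]
Accessibility: uRu, uRv, uRw, uRx, vRu, vRv, vRw, vRx, wRu, wRv, wRw, wRx, xRu, xRv, xRw, xRx
Branch closes: p2 and ¬p2 both at x.
Every branch closes (one shown): unsatisfiable in S5.
S4-tableau for the formula:
1. ¬(◇□¬(p3 ∧ p2) → □¬(p3 ∧ p2)) ∧ ¬□p3, u
2. ¬(◇□¬(p3 ∧ p2) → □¬(p3 ∧ p2)), u   [∧-rule on 1]
3. ¬□p3, u   [∧-rule on 1]
4. ◇□¬(p3 ∧ p2), u   [¬→-rule on 2]
5. ¬□¬(p3 ∧ p2), u   [¬→-rule on 2]
6. ¬p3, v   [¬□-rule on 3: fresh world v, uRv]
7. □¬(p3 ∧ p2), w   [◇-rule on 4: fresh world w, uRw]
8. ¬(p3 ∧ p2), w   [□-rule on 7 via wRw]
9. ¬p2, w   [¬∧-rule on 8 (branches; this branch)]
10. p3 ∧ p2, x   [¬□-rule on 5: fresh world x, uRx]
11. p3, x   [∧-rule on 10]
12. p2, x   [∧-rule on 10]
Accessibility: uRu, uRv, uRw, uRx, vRv, wRw, xRx
Complete open branch: satisfiable in S4, hence also in K, T (this S4-model is also a K-model and a T-model).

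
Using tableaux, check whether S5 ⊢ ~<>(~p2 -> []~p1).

Invalid (countermodel exists)

Tableau for the negation <>(~p2 -> []~p1):
1. <>(~p2 -> []~p1), 0
2. ~p2 -> []~p1, 1
3. []~p1, 1
4. ~p1, 0
5. ~p1, 1
Accessibility: 0R0, 0R1, 1R0, 1R1
The negation has an open branch (countermodel exists).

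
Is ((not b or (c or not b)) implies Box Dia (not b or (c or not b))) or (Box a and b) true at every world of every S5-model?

Yes, valid

Tableau for the negation not (((not b or (c or not b)) implies Box Dia (not b or (c or not b))) or (Box a and b)):
1. not (((not b or (c or not b)) implies Box Dia (not b or (c or not b))) or (Box a and b)), w0
2. not ((not b or (c or not b)) implies Box Dia (not b or (c or not b))), w0   [neg-or-rule on 1]
3. not (Box a and b), w0   [neg-or-rule on 1]
4. not b or (c or not b), w0   [neg-implies-rule on 2]
5. not Box Dia (not b or (c or not b)), w0   [neg-implies-rule on 2]
6. not Box a, w0   [neg-and-rule on 3 (branches; this branch)]
7. c or not b, w0   [or-rule on 4 (branches; this branch)]
8. c, w0   [or-rule on 7 (branches; this branch)]
9. not Dia (not b or (c or not b)), w1   [neg-Box-rule on 5: fresh world w1, w0Rw1]
10. not (not b or (c or not b)), w0   [neg-Dia-rule on 9 via w1Rw0]
11. b, w0   [neg-or-rule on 10]
12. not (c or not b), w0   [neg-or-rule on 10]
13. not c, w0   [neg-or-rule on 12]
Accessibility: w0Rw0, w0Rw1, w1Rw0, w1Rw1
Branch closes: c and not c both at w0.
All branches of the negation close; one closing branch shown above.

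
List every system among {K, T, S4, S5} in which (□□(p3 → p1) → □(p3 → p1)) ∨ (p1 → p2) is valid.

K-tableau for the negation ¬((□□(p3 → p1) → □(p3 → p1)) ∨ (p1 → p2)):
1. ¬((□□(p3 → p1) → □(p3 → p1)) ∨ (p1 → p2)), u
2. ¬(□□(p3 → p1) → □(p3 → p1)), u
3. ¬(p1 → p2), u
4. □□(p3 → p1), u
5. ¬□(p3 → p1), u
6. p1, u
7. ¬p2, u
8. ¬(p3 → p1), v
9. p3, v
10. ¬p1, v
11. □(p3 → p1), v
Accessibility: uRv
Complete open branch: countermodel on a K-frame, so not valid in K.
T-tableau for the negation ¬((□□(p3 → p1) → □(p3 → p1)) ∨ (p1 → p2)):
1. ¬((□□(p3 → p1) → □(p3 → p1)) ∨ (p1 → p2)), u
2. ¬(□□(p3 → p1) → □(p3 → p1)), u
3. ¬(p1 → p2), u
4. □□(p3 → p1), u
5. ¬□(p3 → p1), u
6. p1, u
7. ¬p2, u
8. □(p3 → p1), u
9. p3 → p1, u
10. ¬(p3 → p1), v
11. p3, v
12. ¬p1, v
13. □(p3 → p1), v
14. p3 → p1, v
15. p1, v
Accessibility: uRu, uRv, vRv
Branch closes: p1 and ¬p1 both at v.
Every branch closes (one shown): valid in T, hence also in S4, S5 (every theorem of T is a theorem of S4 and S5).

T, S4, S5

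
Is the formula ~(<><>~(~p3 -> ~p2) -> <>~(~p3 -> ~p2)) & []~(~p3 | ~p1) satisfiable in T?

1. ~(<><>~(~p3 -> ~p2) -> <>~(~p3 -> ~p2)) & []~(~p3 | ~p1), 0
2. ~(<><>~(~p3 -> ~p2) -> <>~(~p3 -> ~p2)), 0
3. []~(~p3 | ~p1), 0
4. <><>~(~p3 -> ~p2), 0
5. ~<>~(~p3 -> ~p2), 0
6. ~(~p3 | ~p1), 0
7. p3, 0
8. p1, 0
9. ~p3 -> ~p2, 0
10. ~p2, 0
11. <>~(~p3 -> ~p2), 1
12. ~(~p3 | ~p1), 1
13. p3, 1
14. p1, 1
15. ~p3 -> ~p2, 1
16. ~p2, 1
17. ~(~p3 -> ~p2), 2
18. ~p3, 2
19. p2, 2
Accessibility: 0R0, 0R1, 1R1, 1R2, 2R2

Satisfiable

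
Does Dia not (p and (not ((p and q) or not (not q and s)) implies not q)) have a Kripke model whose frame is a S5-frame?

1. Dia not (p and (not ((p and q) or not (not q and s)) implies not q)), 0
2. not (p and (not ((p and q) or not (not q and s)) implies not q)), 1
3. not p, 1
Accessibility: 0R0, 0R1, 1R0, 1R1

Satisfiable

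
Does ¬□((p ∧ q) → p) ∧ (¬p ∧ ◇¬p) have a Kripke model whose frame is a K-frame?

Unsatisfiable

1. ¬□((p ∧ q) → p) ∧ (¬p ∧ ◇¬p), u
2. ¬□((p ∧ q) → p), u
3. ¬p ∧ ◇¬p, u
4. ¬p, u
5. ◇¬p, u
6. ¬((p ∧ q) → p), v
7. p ∧ q, v
8. ¬p, v
9. p, v
10. q, v
Accessibility: uRv
Branch closes: p and ¬p both at v.
(One branch shown.) All branches close.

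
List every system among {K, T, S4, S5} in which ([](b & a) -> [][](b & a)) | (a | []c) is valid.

T, S4, S5

T-tableau for the negation ~(([](b & a) -> [][](b & a)) | (a | []c)):
1. ~(([](b & a) -> [][](b & a)) | (a | []c)), 0
2. ~([](b & a) -> [][](b & a)), 0   [~|-rule on 1]
3. ~(a | []c), 0   [~|-rule on 1]
4. [](b & a), 0   [~->-rule on 2]
5. ~[][](b & a), 0   [~->-rule on 2]
6. ~a, 0   [~|-rule on 3]
7. ~[]c, 0   [~|-rule on 3]
8. b & a, 0   [[]-rule on 4 via 0R0]
9. b, 0   [&-rule on 8]
10. a, 0   [&-rule on 8]
Accessibility: 0R0
Branch closes: a and ~a both at 0.
Every branch closes (one shown): valid in T, hence also in S4, S5 (every theorem of T is a theorem of S4 and S5).
K-tableau for the negation ~(([](b & a) -> [][](b & a)) | (a | []c)):
1. ~(([](b & a) -> [][](b & a)) | (a | []c)), 0
2. ~([](b & a) -> [][](b & a)), 0   [~|-rule on 1]
3. ~(a | []c), 0   [~|-rule on 1]
4. [](b & a), 0   [~->-rule on 2]
5. ~[][](b & a), 0   [~->-rule on 2]
6. ~a, 0   [~|-rule on 3]
7. ~[]c, 0   [~|-rule on 3]
8. ~[](b & a), 1   [~[]-rule on 5: fresh world 1, 0R1]
9. b & a, 1   [[]-rule on 4 via 0R1]
10. b, 1   [&-rule on 9]
11. a, 1   [&-rule on 9]
12. ~c, 2   [~[]-rule on 7: fresh world 2, 0R2]
13. b & a, 2   [[]-rule on 4 via 0R2]
14. b, 2   [&-rule on 13]
15. a, 2   [&-rule on 13]
16. ~(b & a), 3   [~[]-rule on 8: fresh world 3, 1R3]
17. ~a, 3   [~&-rule on 16 (branches; this branch)]
Accessibility: 0R1, 0R2, 1R3
Complete open branch: countermodel on a K-frame, so not valid in K.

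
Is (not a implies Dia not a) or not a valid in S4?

Yes, valid

Tableau for the negation not ((not a implies Dia not a) or not a):
1. not ((not a implies Dia not a) or not a), 0
2. not (not a implies Dia not a), 0
3. a, 0
4. not a, 0
5. not Dia not a, 0
Accessibility: 0R0
Branch closes: a and not a both at 0.
Every branch of the negation's tableau closes; the branch above is one of them.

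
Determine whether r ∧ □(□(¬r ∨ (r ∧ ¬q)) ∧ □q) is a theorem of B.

Invalid (countermodel exists)

Tableau for the negation ¬(r ∧ □(□(¬r ∨ (r ∧ ¬q)) ∧ □q)):
1. ¬(r ∧ □(□(¬r ∨ (r ∧ ¬q)) ∧ □q)), 0
2. ¬□(□(¬r ∨ (r ∧ ¬q)) ∧ □q), 0
3. ¬(□(¬r ∨ (r ∧ ¬q)) ∧ □q), 1
4. ¬□q, 1
5. ¬q, 2
Accessibility: 0R0, 0R1, 1R0, 1R1, 1R2, 2R1, 2R2
The negation has an open branch (countermodel exists).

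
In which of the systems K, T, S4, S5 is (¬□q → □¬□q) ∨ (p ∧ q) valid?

S5

S5-tableau for the negation ¬((¬□q → □¬□q) ∨ (p ∧ q)):
1. ¬((¬□q → □¬□q) ∨ (p ∧ q)), w0
2. ¬(¬□q → □¬□q), w0
3. ¬(p ∧ q), w0
4. ¬□q, w0
5. ¬□¬□q, w0
6. ¬p, w0
7. ¬q, w1
8. □q, w2
9. q, w0
10. q, w1
Accessibility: w0Rw0, w0Rw1, w0Rw2, w1Rw0, w1Rw1, w1Rw2, w2Rw0, w2Rw1, w2Rw2
Branch closes: q and ¬q both at w1.
Every branch closes (one shown): valid in S5.
S4-tableau for the negation ¬((¬□q → □¬□q) ∨ (p ∧ q)):
1. ¬((¬□q → □¬□q) ∨ (p ∧ q)), w0
2. ¬(¬□q → □¬□q), w0
3. ¬(p ∧ q), w0
4. ¬□q, w0
5. ¬□¬□q, w0
6. ¬q, w0
7. ¬q, w1
8. □q, w2
9. q, w2
Accessibility: w0Rw0, w0Rw1, w0Rw2, w1Rw1, w2Rw2
Complete open branch: countermodel on an S4-frame, so not valid in S4, nor in K, T (the same frame is also a K-frame and a T-frame).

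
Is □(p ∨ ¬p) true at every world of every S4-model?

Tableau for the negation ¬□(p ∨ ¬p):
1. ¬□(p ∨ ¬p), u
2. ¬(p ∨ ¬p), v
3. ¬p, v
4. p, v
Accessibility: uRu, uRv, vRv
Branch closes: p and ¬p both at v.
All branches of the negation close; one closing branch shown above.

Yes, valid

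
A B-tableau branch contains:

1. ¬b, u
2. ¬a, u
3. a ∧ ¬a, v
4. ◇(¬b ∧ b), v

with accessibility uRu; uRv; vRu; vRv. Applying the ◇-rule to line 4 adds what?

a fresh world w with vRw, and ¬b ∧ b at w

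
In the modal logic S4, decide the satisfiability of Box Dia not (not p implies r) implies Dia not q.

Satisfiable (open branch found)

1. Box Dia not (not p implies r) implies Dia not q, 0
2. Dia not q, 0   [implies-rule on 1 (branches; this branch)]
3. not q, 1   [Dia-rule on 2: fresh world 1, 0R1]
Accessibility: 0R0, 0R1, 1R1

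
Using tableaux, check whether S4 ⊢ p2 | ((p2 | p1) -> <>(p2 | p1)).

Tableau for the negation ~(p2 | ((p2 | p1) -> <>(p2 | p1))):
1. ~(p2 | ((p2 | p1) -> <>(p2 | p1))), u
2. ~p2, u   [~|-rule on 1]
3. ~((p2 | p1) -> <>(p2 | p1)), u   [~|-rule on 1]
4. p2 | p1, u   [~->-rule on 3]
5. ~<>(p2 | p1), u   [~->-rule on 3]
6. ~(p2 | p1), u   [~<>-rule on 5 via uRu]
7. ~p1, u   [~|-rule on 6]
8. p1, u   [|-rule on 4 (branches; this branch)]
Accessibility: uRu
Branch closes: p1 and ~p1 both at u.
All branches of the negation close; one closing branch shown above.

Yes, valid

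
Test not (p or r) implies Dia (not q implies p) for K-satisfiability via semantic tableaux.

Satisfiable (open branch found)

1. not (p or r) implies Dia (not q implies p), u
2. Dia (not q implies p), u   [implies-rule on 1 (branches; this branch)]
3. not q implies p, v   [Dia-rule on 2: fresh world v, uRv]
4. p, v   [implies-rule on 3 (branches; this branch)]
Accessibility: uRv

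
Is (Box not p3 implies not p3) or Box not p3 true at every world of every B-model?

Tableau for the negation not ((Box not p3 implies not p3) or Box not p3):
1. not ((Box not p3 implies not p3) or Box not p3), 0
2. not (Box not p3 implies not p3), 0
3. not Box not p3, 0
4. Box not p3, 0
5. p3, 0
6. not p3, 0
Accessibility: 0R0
Branch closes: p3 and not p3 both at 0.
All branches of the negation close; one closing branch shown above.

Yes, valid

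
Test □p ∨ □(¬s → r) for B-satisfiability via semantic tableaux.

1. □p ∨ □(¬s → r), u
2. □(¬s → r), u
3. ¬s → r, u
4. r, u
Accessibility: uRu

Yes, satisfiable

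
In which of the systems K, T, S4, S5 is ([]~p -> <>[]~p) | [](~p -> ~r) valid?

T-tableau for the negation ~(([]~p -> <>[]~p) | [](~p -> ~r)):
1. ~(([]~p -> <>[]~p) | [](~p -> ~r)), u
2. ~([]~p -> <>[]~p), u
3. ~[](~p -> ~r), u
4. []~p, u
5. ~<>[]~p, u
6. ~p, u
7. ~[]~p, u
8. ~(~p -> ~r), v
9. ~p, v
10. r, v
11. ~[]~p, v
12. p, w
13. ~p, w
Accessibility: uRu, uRv, uRw, vRv, wRw
Branch closes: p and ~p both at w.
Every branch closes (one shown): valid in T, hence also in S4, S5 (every theorem of T is a theorem of S4 and S5).
K-tableau for the negation ~(([]~p -> <>[]~p) | [](~p -> ~r)):
1. ~(([]~p -> <>[]~p) | [](~p -> ~r)), u
2. ~([]~p -> <>[]~p), u
3. ~[](~p -> ~r), u
4. []~p, u
5. ~<>[]~p, u
6. ~(~p -> ~r), v
7. ~p, v
8. r, v
9. ~[]~p, v
10. p, w
Accessibility: uRv, vRw
Complete open branch: countermodel on a K-frame, so not valid in K.

T, S4, S5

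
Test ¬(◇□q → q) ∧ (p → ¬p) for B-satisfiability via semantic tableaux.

Unsatisfiable

1. ¬(◇□q → q) ∧ (p → ¬p), 0
2. ¬(◇□q → q), 0   [∧-rule on 1]
3. p → ¬p, 0   [∧-rule on 1]
4. ◇□q, 0   [¬→-rule on 2]
5. ¬q, 0   [¬→-rule on 2]
6. ¬p, 0   [→-rule on 3 (branches; this branch)]
7. □q, 1   [◇-rule on 4: fresh world 1, 0R1]
8. q, 0   [□-rule on 7 via 1R0]
Accessibility: 0R0, 0R1, 1R0, 1R1
Branch closes: q and ¬q both at 0.
(One branch shown.) All branches close.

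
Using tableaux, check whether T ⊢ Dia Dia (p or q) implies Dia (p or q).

Invalid (countermodel exists)

Tableau for the negation not (Dia Dia (p or q) implies Dia (p or q)):
1. not (Dia Dia (p or q) implies Dia (p or q)), u
2. Dia Dia (p or q), u
3. not Dia (p or q), u
4. not (p or q), u
5. not p, u
6. not q, u
7. Dia (p or q), v
8. not (p or q), v
9. not p, v
10. not q, v
11. p or q, w
12. q, w
Accessibility: uRu, uRv, vRv, vRw, wRw
The negation has an open branch (countermodel exists).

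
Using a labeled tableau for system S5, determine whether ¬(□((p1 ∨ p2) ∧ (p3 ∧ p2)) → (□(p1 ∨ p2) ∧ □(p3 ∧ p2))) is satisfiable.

1. ¬(□((p1 ∨ p2) ∧ (p3 ∧ p2)) → (□(p1 ∨ p2) ∧ □(p3 ∧ p2))), w0
2. □((p1 ∨ p2) ∧ (p3 ∧ p2)), w0
3. ¬(□(p1 ∨ p2) ∧ □(p3 ∧ p2)), w0
4. (p1 ∨ p2) ∧ (p3 ∧ p2), w0
5. p1 ∨ p2, w0
6. p3 ∧ p2, w0
7. p3, w0
8. p2, w0
9. ¬□(p3 ∧ p2), w0
10. ¬(p3 ∧ p2), w1
11. (p1 ∨ p2) ∧ (p3 ∧ p2), w1
12. p1 ∨ p2, w1
13. p3 ∧ p2, w1
14. p3, w1
15. p2, w1
16. ¬p2, w1
Accessibility: w0Rw0, w0Rw1, w1Rw0, w1Rw1
Branch closes: p2 and ¬p2 both at w1.
(One branch shown.) All branches close.

Unsatisfiable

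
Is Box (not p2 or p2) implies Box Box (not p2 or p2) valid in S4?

Valid in S4

Tableau for the negation not (Box (not p2 or p2) implies Box Box (not p2 or p2)):
1. not (Box (not p2 or p2) implies Box Box (not p2 or p2)), u
2. Box (not p2 or p2), u   [neg-implies-rule on 1]
3. not Box Box (not p2 or p2), u   [neg-implies-rule on 1]
4. not p2 or p2, u   [Box-rule on 2 via uRu]
5. p2, u   [or-rule on 4 (branches; this branch)]
6. not Box (not p2 or p2), v   [neg-Box-rule on 3: fresh world v, uRv]
7. not p2 or p2, v   [Box-rule on 2 via uRv]
8. p2, v   [or-rule on 7 (branches; this branch)]
9. not (not p2 or p2), w   [neg-Box-rule on 6: fresh world w, vRw]
10. p2, w   [neg-or-rule on 9]
11. not p2, w   [neg-or-rule on 9]
Accessibility: uRu, uRv, uRw, vRv, vRw, wRw
Branch closes: p2 and not p2 both at w.
Every branch of the negation's tableau closes; the branch above is one of them.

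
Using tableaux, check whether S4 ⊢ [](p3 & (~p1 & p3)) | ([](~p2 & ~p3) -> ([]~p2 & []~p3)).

Yes, valid

Tableau for the negation ~([](p3 & (~p1 & p3)) | ([](~p2 & ~p3) -> ([]~p2 & []~p3))):
1. ~([](p3 & (~p1 & p3)) | ([](~p2 & ~p3) -> ([]~p2 & []~p3))), u
2. ~[](p3 & (~p1 & p3)), u
3. ~([](~p2 & ~p3) -> ([]~p2 & []~p3)), u
4. [](~p2 & ~p3), u
5. ~([]~p2 & []~p3), u
6. ~p2 & ~p3, u
7. ~p2, u
8. ~p3, u
9. ~[]~p3, u
10. ~(p3 & (~p1 & p3)), v
11. ~p2 & ~p3, v
12. ~p2, v
13. ~p3, v
14. ~(~p1 & p3), v
15. p3, w
16. ~p2 & ~p3, w
17. ~p2, w
18. ~p3, w
Accessibility: uRu, uRv, uRw, vRv, wRw
Branch closes: p3 and ~p3 both at w.
Every branch of the negation's tableau closes; the branch above is one of them.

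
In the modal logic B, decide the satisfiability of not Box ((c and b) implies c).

1. not Box ((c and b) implies c), 0
2. not ((c and b) implies c), 1
3. c and b, 1
4. not c, 1
5. c, 1
6. b, 1
Accessibility: 0R0, 0R1, 1R0, 1R1
Branch closes: c and not c both at 1.
(One branch shown.) All branches close.

Unsatisfiable (every branch closes)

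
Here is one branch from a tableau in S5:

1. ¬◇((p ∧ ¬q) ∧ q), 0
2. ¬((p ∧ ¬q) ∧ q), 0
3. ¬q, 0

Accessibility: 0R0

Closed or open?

There is no literal clash: for every atom and world, at most one sign appears.

No, open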